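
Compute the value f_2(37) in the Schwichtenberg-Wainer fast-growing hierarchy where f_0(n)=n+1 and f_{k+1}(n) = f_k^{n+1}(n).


f_2(37) = f_1^38(37)
f_1(m) = 2m + 1.
Iterating: f_1^k(n) = 2^k*(n+1) - 1.
f_2(37) = 2^38*(37+1) - 1 = 274877906944*38 - 1 = 10445360463871

10445360463871


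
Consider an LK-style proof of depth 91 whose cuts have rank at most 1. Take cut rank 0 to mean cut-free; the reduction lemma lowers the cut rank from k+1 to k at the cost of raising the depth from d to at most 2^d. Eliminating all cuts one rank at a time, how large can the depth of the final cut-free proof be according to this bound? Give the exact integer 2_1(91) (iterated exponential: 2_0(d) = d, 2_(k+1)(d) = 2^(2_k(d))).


Each rank reduction sends depth d to at most 2^d; cut rank r needs r reductions.
2_0(91) = 91
2_1(91) = 2^91 = 2475880078570760549798248448
Cut-free depth bound = 2475880078570760549798248448

2475880078570760549798248448


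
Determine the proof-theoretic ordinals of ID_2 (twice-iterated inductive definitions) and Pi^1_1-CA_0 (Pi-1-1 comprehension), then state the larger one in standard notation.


Proof-theoretic ordinal of ID_2 (twice-iterated inductive definitions): psi_0(epsilon_{Omega_2+1})
Proof-theoretic ordinal of Pi^1_1-CA_0 (Pi-1-1 comprehension): psi_0(Omega_omega)
Comparing: psi_0(epsilon_{Omega_2+1}) < psi_0(Omega_omega).
The larger ordinal is psi_0(Omega_omega) (from Pi^1_1-CA_0 (Pi-1-1 comprehension)).

psi_0(Omega_omega)


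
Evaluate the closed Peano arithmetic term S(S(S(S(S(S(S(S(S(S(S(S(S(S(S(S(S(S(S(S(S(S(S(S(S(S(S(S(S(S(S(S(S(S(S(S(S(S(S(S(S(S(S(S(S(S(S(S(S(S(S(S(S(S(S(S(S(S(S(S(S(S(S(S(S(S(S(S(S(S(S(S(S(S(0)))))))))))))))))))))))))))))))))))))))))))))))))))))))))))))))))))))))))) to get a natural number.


Counting successors applied to 0:
74 applications of S to 0 = 74

74


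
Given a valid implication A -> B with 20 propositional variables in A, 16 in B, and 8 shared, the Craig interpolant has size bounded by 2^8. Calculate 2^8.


Shared atoms = 8
Craig interpolant size bound = 2^8
= 256

256


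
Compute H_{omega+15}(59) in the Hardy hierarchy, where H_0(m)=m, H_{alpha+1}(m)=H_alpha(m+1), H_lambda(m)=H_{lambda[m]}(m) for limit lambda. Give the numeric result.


H_{omega+15}(59):
Unwind the 15 successor steps: H_{omega+15}(59) = H_omega(59+15) = H_omega(74).
H_omega(m) = H_m(m) = m + m = 2m.
Result = 2 * 74 = 148

148


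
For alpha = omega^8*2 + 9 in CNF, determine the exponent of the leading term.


CNF: omega^8*2 + 9
The leading term is omega^8*2, which has exponent 8.

8


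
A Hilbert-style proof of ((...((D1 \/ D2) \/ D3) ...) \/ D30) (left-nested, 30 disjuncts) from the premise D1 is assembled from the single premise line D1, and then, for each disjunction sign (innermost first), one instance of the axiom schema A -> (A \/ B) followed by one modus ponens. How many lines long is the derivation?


Building the left-nested 30-ary disjunction from D1:
- 1 premise line (D1)
- 30 disjuncts means 29 disjunction signs; each needs 1 axiom instance + 1 MP = 2 lines: 2 * 29 = 58
Total = 1 + 58 = 59 lines.

59


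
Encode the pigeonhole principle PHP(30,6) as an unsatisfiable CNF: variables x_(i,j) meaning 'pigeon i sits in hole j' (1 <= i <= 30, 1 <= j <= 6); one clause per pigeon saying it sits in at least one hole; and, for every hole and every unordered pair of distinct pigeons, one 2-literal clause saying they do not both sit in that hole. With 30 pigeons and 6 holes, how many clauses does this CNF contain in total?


PHP(30,6): 30 pigeons, 6 holes, 30*6 = 180 variables.
- pigeon clauses: one per pigeon -> 30 clauses
- hole clauses: 6 holes * C(30,2) = 6 * 435 -> 2610 clauses
Total clauses = 30 + 2610 = 2640

2640


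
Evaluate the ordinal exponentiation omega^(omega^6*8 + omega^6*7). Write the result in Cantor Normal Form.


omega^(omega^6*8 + omega^6*7):
Both terms of the exponent have the same exponent 6, so they merge: omega^6*8 + omega^6*7 = omega^6*(8+7) = omega^6*15.
omega raised to a CNF ordinal is a single CNF term: Result = omega^(omega^6*15)

omega^(omega^6*15)


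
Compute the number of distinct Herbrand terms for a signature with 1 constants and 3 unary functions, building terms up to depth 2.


Herbrand terms by depth:
Depth 0: 1 constants
Depth 1: 3 new terms (running total: 4)
Depth 2: 9 new terms (running total: 13)
Total distinct ground terms = 13

13


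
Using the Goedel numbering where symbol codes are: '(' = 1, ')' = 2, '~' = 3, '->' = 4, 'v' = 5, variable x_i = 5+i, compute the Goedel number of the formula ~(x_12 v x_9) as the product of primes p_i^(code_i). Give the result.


Formula: ~(x_12 v x_9)
Symbol codes: [3, 1, 17, 5, 14, 2]
Primes: [2, 3, 5, 7, 11, 13]
p_1^3 = 2^3 = 8
p_2^1 = 3^1 = 3
p_3^17 = 5^17 = 762939453125
p_4^5 = 7^5 = 16807
p_5^14 = 11^14 = 379749833583241
p_6^2 = 13^2 = 169
Product = 19750396207812502831475830078125000

19750396207812502831475830078125000


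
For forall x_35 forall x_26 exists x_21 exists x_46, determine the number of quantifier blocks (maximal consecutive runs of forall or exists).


Alternations = 1.
Blocks = alternations + 1 = 2

2


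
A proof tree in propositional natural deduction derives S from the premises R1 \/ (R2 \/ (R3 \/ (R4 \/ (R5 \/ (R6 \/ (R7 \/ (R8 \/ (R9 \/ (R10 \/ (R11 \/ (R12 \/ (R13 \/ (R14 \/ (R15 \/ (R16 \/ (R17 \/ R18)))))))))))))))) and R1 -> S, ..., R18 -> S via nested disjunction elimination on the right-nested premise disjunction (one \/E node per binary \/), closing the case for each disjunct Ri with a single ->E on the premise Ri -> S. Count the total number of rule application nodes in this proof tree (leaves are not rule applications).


The premise R1 \/ (R2 \/ (R3 \/ (R4 \/ (R5 \/ (R6 \/ (R7 \/ (R8 \/ (R9 \/ (R10 \/ (R11 \/ (R12 \/ (R13 \/ (R14 \/ (R15 \/ (R16 \/ (R17 \/ R18)))))))))))))))) contains 18 disjuncts, hence 17 binary \/ connectives.
- Each binary \/ is eliminated once: 17 \/E nodes.
- Each of the 18 cases Ri derives S by one ->E with Ri -> S: 18 ->E nodes.
Total = 17 + 18 = 35

35


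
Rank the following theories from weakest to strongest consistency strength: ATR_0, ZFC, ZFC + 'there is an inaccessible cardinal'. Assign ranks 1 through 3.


Ordering by consistency strength:
1. ATR_0
2. ZFC
3. ZFC + 'there is an inaccessible cardinal'


ATR_0=1, ZFC=2, ZFC + 'there is an inaccessible cardinal'=3


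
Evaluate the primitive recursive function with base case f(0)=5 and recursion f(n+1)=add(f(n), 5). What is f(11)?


f(0) = 5
f(1) = add(f(0), 5) = add(5, 5) = 10
f(2) = add(f(1), 5) = add(10, 5) = 15
f(3) = add(f(2), 5) = add(15, 5) = 20
f(4) = add(f(3), 5) = add(20, 5) = 25
f(5) = add(f(4), 5) = add(25, 5) = 30
f(6) = add(f(5), 5) = add(30, 5) = 35
f(7) = add(f(6), 5) = add(35, 5) = 40
f(8) = add(f(7), 5) = add(40, 5) = 45
f(9) = add(f(8), 5) = add(45, 5) = 50
f(10) = add(f(9), 5) = add(50, 5) = 55
f(11) = add(f(10), 5) = add(55, 5) = 60


60


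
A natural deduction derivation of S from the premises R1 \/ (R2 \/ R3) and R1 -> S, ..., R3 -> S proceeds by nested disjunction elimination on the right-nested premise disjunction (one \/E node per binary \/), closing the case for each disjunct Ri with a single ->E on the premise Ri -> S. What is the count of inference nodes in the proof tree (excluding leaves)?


The premise R1 \/ (R2 \/ R3) contains 3 disjuncts, hence 2 binary \/ connectives.
- Each binary \/ is eliminated once: 2 \/E nodes.
- Each of the 3 cases Ri derives S by one ->E with Ri -> S: 3 ->E nodes.
Total = 2 + 3 = 5

5


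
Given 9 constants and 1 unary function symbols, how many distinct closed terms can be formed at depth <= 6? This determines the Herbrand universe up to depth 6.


Herbrand terms by depth:
Depth 0: 9 constants
Depth 1: 9 new terms (running total: 18)
Depth 2: 9 new terms (running total: 27)
Depth 3: 9 new terms (running total: 36)
Depth 4: 9 new terms (running total: 45)
Depth 5: 9 new terms (running total: 54)
Depth 6: 9 new terms (running total: 63)
Total distinct ground terms = 63

63


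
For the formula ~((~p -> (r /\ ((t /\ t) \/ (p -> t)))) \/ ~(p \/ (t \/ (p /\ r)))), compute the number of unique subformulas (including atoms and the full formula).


Formula: ~((~p -> (r /\ ((t /\ t) \/ (p -> t)))) \/ ~(p \/ (t \/ (p /\ r))))
Subformulas found:
  1. r
  2. p
  3. t
  4. ~p
  5. (p /\ r)
  6. (t /\ t)
  7. (p -> t)
  8. (t \/ (p /\ r))
  9. (p \/ (t \/ (p /\ r)))
  10. ((t /\ t) \/ (p -> t))
  11. ~(p \/ (t \/ (p /\ r)))
  12. (r /\ ((t /\ t) \/ (p -> t)))
  13. (~p -> (r /\ ((t /\ t) \/ (p -> t))))
  14. ((~p -> (r /\ ((t /\ t) \/ (p -> t)))) \/ ~(p \/ (t \/ (p /\ r))))
  15. ~((~p -> (r /\ ((t /\ t) \/ (p -> t)))) \/ ~(p \/ (t \/ (p /\ r))))
Total distinct subformulas = 15

15


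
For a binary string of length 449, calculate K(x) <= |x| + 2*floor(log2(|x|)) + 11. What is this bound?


floor(log2(449)) = 8
2 * 8 = 16
K(x) <= 449 + 16 + 11 = 476

476


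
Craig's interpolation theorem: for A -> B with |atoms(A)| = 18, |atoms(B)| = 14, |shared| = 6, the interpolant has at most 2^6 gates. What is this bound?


Shared atoms = 6
Craig interpolant size bound = 2^6
= 64

64


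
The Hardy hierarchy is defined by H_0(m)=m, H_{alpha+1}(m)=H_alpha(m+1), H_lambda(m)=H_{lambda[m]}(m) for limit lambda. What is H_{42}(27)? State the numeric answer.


H_42(27):
For finite ordinals k, H_k(n) = n + k (each successor step adds 1).
H_42(27) = 27 + 42 = 69

69


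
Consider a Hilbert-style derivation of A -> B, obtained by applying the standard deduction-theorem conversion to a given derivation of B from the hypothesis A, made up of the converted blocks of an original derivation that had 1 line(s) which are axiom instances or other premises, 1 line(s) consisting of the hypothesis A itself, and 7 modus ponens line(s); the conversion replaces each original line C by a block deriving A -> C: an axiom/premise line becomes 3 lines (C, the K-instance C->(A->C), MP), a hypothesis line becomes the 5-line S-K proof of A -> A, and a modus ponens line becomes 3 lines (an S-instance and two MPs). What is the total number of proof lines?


Deduction-theorem conversion, block by block:
- 1 axiom/premise lines -> 3 lines each = 3
- 1 hypothesis lines -> 5 lines each (identity proof A->A) = 5
- 7 MP lines -> 3 lines each (S-instance, MP, MP) = 21
Total = 3 + 5 + 21 = 29 lines.

29


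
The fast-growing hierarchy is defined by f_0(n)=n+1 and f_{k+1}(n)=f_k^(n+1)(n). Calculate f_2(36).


f_2(36) = f_1^37(36)
f_1(m) = 2m + 1.
Iterating: f_1^k(n) = 2^k*(n+1) - 1.
f_2(36) = 2^37*(36+1) - 1 = 137438953472*37 - 1 = 5085241278463

5085241278463


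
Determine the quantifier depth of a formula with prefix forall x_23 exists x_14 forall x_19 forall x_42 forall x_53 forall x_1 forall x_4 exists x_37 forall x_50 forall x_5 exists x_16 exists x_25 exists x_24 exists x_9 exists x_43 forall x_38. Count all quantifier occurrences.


Quantifier prefix has 16 quantifier symbols.
Quantifier depth = 16

16


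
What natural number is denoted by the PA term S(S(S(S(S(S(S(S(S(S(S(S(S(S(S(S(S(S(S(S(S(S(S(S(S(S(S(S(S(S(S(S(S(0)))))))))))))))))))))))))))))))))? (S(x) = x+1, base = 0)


Counting successors applied to 0:
33 applications of S to 0 = 33

33


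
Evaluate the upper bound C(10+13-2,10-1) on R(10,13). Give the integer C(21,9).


R(10,13) <= C(10+13-2, 10-1) = C(21, 9)
C(21, 9) = 21! / (9! * 12!)
= 293930

293930


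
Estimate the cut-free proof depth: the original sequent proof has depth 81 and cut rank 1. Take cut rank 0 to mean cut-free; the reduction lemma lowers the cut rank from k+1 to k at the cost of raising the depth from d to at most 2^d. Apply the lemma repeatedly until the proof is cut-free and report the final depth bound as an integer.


Each rank reduction sends depth d to at most 2^d; cut rank r needs r reductions.
2_0(81) = 81
2_1(81) = 2^81 = 2417851639229258349412352
Cut-free depth bound = 2417851639229258349412352

2417851639229258349412352


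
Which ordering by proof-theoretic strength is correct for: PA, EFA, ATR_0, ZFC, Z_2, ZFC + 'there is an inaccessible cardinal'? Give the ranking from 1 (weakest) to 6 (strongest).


Ordering by consistency strength:
1. EFA
2. PA
3. ATR_0
4. Z_2
5. ZFC
6. ZFC + 'there is an inaccessible cardinal'


PA=2, EFA=1, ATR_0=3, ZFC=5, Z_2=4, ZFC + 'there is an inaccessible cardinal'=6


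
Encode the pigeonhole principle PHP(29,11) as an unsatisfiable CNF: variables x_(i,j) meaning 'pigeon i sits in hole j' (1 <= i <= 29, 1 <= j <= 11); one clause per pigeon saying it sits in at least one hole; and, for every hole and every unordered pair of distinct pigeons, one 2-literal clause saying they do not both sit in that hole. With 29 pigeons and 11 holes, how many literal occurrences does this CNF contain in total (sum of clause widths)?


PHP(29,11): 29 pigeons, 11 holes, 29*11 = 319 variables.
- pigeon clauses: one per pigeon -> 29 clauses of width 11 -> 319 literals
- hole clauses: 11 holes * C(29,2) = 11 * 406 -> 4466 clauses of width 2 -> 8932 literals
Total literal occurrences = 319 + 8932 = 9251

9251


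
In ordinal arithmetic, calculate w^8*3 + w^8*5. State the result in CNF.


Ordinal addition w^8*3 + w^8*5:
Both terms have the same exponent 8.
w^e*c + w^e*d = w^e*(c+d).
Result = w^8*(3+5) = w^8*8

w^8*8


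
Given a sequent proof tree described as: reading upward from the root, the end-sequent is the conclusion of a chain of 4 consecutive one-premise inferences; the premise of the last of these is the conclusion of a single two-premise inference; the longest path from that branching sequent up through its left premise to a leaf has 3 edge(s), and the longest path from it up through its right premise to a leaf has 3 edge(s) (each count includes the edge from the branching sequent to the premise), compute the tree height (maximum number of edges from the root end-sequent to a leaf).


Longest path through the left premise: 3 edges (measured from the branching sequent)
Longest path through the right premise: 3 edges
Height of the subtree rooted at the branching sequent: max(3, 3) = 3
The branching sequent sits 4 edges above the root (the chain of one-premise inferences), so height = 3 + 4 = 7

7


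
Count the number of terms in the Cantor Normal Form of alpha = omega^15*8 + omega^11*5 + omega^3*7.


CNF: omega^15*8 + omega^11*5 + omega^3*7
Count the summands separated by '+':
  term 1: omega^15*8
  term 2: omega^11*5
  term 3: omega^3*7
Total terms = 3

3


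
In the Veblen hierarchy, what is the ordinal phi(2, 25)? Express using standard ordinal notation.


phi(2, 25):
phi(2, beta) = zeta_beta (the beta-th zeta number, fixed point of epsilon).
phi(2, 25) = zeta_25

zeta_25


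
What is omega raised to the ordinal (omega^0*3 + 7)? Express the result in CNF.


omega^(omega^0*3 + 7):
omega^0 = 1, so the exponent is 3 + 7 = 10 (finite ordinal addition).
Result = omega^10, already a single CNF term.

omega^10


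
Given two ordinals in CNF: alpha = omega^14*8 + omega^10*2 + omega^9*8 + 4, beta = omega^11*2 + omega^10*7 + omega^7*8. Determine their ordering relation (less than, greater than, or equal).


Compare term by term from highest exponent:
alpha = omega^14*8 + omega^10*2 + omega^9*8 + 4
beta = omega^11*2 + omega^10*7 + omega^7*8
Term 1: alpha has omega^14*8, beta has omega^11*2
Term 2: alpha has omega^10*2, beta has omega^10*7
Term 3: alpha has omega^9*8, beta has omega^7*8
Term 4: alpha has omega^0*4, beta has omega^0*0
Result: alpha > beta

alpha > beta


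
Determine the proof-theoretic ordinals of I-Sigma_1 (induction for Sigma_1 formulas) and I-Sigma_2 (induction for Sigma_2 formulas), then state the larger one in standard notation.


Proof-theoretic ordinal of I-Sigma_1 (induction for Sigma_1 formulas): omega^omega
Proof-theoretic ordinal of I-Sigma_2 (induction for Sigma_2 formulas): omega^(omega^omega)
Comparing: omega^omega < omega^(omega^omega).
The larger ordinal is omega^(omega^omega) (from I-Sigma_2 (induction for Sigma_2 formulas)).

omega^(omega^omega)


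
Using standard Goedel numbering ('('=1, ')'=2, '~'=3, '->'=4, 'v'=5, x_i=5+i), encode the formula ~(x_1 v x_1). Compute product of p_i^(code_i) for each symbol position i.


Formula: ~(x_1 v x_1)
Symbol codes: [3, 1, 6, 5, 6, 2]
Primes: [2, 3, 5, 7, 11, 13]
p_1^3 = 2^3 = 8
p_2^1 = 3^1 = 3
p_3^6 = 5^6 = 15625
p_4^5 = 7^5 = 16807
p_5^6 = 11^6 = 1771561
p_6^2 = 13^2 = 169
Product = 1886966905448625000

1886966905448625000


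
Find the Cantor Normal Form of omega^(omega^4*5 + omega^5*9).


omega^(omega^4*5 + omega^5*9):
In ordinal addition a term is absorbed by a following term of strictly larger exponent: 4 < 5, so omega^4*5 + omega^5*9 = omega^5*9.
omega raised to a CNF ordinal is a single CNF term: Result = omega^(omega^5*9)

omega^(omega^5*9)


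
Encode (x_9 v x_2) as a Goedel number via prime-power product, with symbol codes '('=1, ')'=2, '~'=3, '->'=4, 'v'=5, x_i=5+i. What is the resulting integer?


Formula: (x_9 v x_2)
Symbol codes: [1, 14, 5, 7, 2]
Primes: [2, 3, 5, 7, 11]
p_1^1 = 2^1 = 2
p_2^14 = 3^14 = 4782969
p_3^5 = 5^5 = 3125
p_4^7 = 7^7 = 823543
p_5^2 = 11^2 = 121
Product = 2978854108370043750

2978854108370043750


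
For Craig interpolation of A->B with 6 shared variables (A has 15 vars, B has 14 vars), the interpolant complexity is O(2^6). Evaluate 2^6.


Shared atoms = 6
Craig interpolant size bound = 2^6
= 64

64


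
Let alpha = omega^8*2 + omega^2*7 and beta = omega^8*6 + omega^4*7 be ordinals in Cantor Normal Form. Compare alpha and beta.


Compare term by term from highest exponent:
alpha = omega^8*2 + omega^2*7
beta = omega^8*6 + omega^4*7
Term 1: alpha has omega^8*2, beta has omega^8*6
Term 2: alpha has omega^2*7, beta has omega^4*7
Result: alpha < beta

alpha < beta


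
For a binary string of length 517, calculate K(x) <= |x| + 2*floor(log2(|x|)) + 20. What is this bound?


floor(log2(517)) = 9
2 * 9 = 18
K(x) <= 517 + 18 + 20 = 555

555


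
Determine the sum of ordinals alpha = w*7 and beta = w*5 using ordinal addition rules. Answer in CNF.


Ordinal addition w*7 + w*5:
Both terms have the same exponent 1.
w^e*c + w^e*d = w^e*(c+d).
Result = w^1*(7+5) = w*12

w*12


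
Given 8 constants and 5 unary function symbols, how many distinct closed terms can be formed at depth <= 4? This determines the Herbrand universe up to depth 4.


Herbrand terms by depth:
Depth 0: 8 constants
Depth 1: 40 new terms (running total: 48)
Depth 2: 200 new terms (running total: 248)
Depth 3: 1000 new terms (running total: 1248)
Depth 4: 5000 new terms (running total: 6248)
Total distinct ground terms = 6248

6248


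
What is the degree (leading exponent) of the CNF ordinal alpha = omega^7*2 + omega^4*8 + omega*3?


CNF: omega^7*2 + omega^4*8 + omega*3
The leading term is omega^7*2, which has exponent 7.

7


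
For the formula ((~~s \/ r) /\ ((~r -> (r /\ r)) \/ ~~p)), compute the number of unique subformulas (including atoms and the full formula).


Formula: ((~~s \/ r) /\ ((~r -> (r /\ r)) \/ ~~p))
Subformulas found:
  1. s
  2. r
  3. p
  4. ~s
  5. ~p
  6. ~r
  7. ~~s
  8. ~~p
  9. (r /\ r)
  10. (~~s \/ r)
  11. (~r -> (r /\ r))
  12. ((~r -> (r /\ r)) \/ ~~p)
  13. ((~~s \/ r) /\ ((~r -> (r /\ r)) \/ ~~p))
Total distinct subformulas = 13

13


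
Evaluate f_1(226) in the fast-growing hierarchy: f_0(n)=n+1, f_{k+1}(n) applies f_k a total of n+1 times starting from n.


f_1(226) = f_0^227(226)
f_0 adds 1 each time, applied 227 times.
f_1(226) = 226 + 227 = 453

453


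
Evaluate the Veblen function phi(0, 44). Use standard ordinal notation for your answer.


phi(0, 44):
phi(0, beta) = omega^beta by definition.
phi(0, 44) = omega^44

omega^44


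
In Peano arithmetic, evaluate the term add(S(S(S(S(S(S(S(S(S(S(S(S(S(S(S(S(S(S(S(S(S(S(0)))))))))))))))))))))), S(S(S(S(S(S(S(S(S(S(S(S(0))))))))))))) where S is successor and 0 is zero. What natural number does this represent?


add(S^22(0), S^12(0)):
S^22(0) = 22
S^12(0) = 12
22 + 12 = 34

34


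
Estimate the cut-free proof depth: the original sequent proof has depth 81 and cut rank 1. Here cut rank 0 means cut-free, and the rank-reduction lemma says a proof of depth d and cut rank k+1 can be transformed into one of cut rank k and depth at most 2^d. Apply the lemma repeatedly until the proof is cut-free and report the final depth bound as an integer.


Each rank reduction sends depth d to at most 2^d; cut rank r needs r reductions.
2_0(81) = 81
2_1(81) = 2^81 = 2417851639229258349412352
Cut-free depth bound = 2417851639229258349412352

2417851639229258349412352


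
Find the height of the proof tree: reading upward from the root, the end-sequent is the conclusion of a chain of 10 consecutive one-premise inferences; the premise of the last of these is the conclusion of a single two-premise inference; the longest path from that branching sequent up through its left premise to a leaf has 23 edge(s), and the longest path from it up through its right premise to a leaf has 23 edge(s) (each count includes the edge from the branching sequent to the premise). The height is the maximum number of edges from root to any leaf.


Longest path through the left premise: 23 edges (measured from the branching sequent)
Longest path through the right premise: 23 edges
Height of the subtree rooted at the branching sequent: max(23, 23) = 23
The branching sequent sits 10 edges above the root (the chain of one-premise inferences), so height = 23 + 10 = 33

33


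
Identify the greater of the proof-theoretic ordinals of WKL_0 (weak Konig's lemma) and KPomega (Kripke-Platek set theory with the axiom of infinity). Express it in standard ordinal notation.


Proof-theoretic ordinal of WKL_0 (weak Konig's lemma): omega^omega
Proof-theoretic ordinal of KPomega (Kripke-Platek set theory with the axiom of infinity): psi_0(epsilon_{Omega+1})
Comparing: omega^omega < psi_0(epsilon_{Omega+1}).
The larger ordinal is psi_0(epsilon_{Omega+1}) (from KPomega (Kripke-Platek set theory with the axiom of infinity)).

psi_0(epsilon_{Omega+1})


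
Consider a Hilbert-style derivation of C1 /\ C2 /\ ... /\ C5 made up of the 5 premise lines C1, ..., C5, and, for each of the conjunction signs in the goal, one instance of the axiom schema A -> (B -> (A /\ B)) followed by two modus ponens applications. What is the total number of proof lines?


Conjoining 5 premises:
- 5 premise lines
- the goal has 4 conjunction signs; each costs 1 axiom instance + 2 MP = 3 lines: 3 * 4 = 12
Total = 5 + 12 = 17 lines.

17


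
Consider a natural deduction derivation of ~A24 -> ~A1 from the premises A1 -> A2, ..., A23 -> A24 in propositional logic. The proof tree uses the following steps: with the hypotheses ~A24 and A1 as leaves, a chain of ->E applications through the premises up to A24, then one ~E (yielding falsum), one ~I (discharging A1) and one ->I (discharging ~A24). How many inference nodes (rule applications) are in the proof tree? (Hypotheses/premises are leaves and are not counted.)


From hypothesis A1, 23 ->E steps along the 23 premises yield A24.
~E with hypothesis ~A24 gives falsum (1 node); ~I discharging A1 gives ~A1 (1 node); ->I discharging ~A24 gives the goal (1 node).
Total = 23 + 3 = 26 inference nodes.

26


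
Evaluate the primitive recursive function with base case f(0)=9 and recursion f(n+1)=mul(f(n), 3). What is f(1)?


f(0) = 9
f(1) = mul(f(0), 3) = mul(9, 3) = 27


27


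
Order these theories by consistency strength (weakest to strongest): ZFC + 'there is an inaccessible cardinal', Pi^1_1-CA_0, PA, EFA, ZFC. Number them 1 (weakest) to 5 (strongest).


Ordering by consistency strength:
1. EFA
2. PA
3. Pi^1_1-CA_0
4. ZFC
5. ZFC + 'there is an inaccessible cardinal'


ZFC + 'there is an inaccessible cardinal'=5, Pi^1_1-CA_0=3, PA=2, EFA=1, ZFC=4


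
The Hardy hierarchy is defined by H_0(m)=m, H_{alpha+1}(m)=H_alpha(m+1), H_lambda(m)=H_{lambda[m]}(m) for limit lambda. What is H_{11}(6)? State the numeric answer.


H_11(6):
For finite ordinals k, H_k(n) = n + k (each successor step adds 1).
H_11(6) = 6 + 11 = 17

17


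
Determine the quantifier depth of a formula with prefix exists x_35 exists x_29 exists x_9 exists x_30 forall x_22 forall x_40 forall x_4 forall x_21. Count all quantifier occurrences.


Quantifier prefix has 8 quantifier symbols.
Quantifier depth = 8

8


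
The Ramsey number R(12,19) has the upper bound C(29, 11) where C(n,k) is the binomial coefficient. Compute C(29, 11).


R(12,19) <= C(12+19-2, 12-1) = C(29, 11)
C(29, 11) = 29! / (11! * 18!)
= 34597290

34597290


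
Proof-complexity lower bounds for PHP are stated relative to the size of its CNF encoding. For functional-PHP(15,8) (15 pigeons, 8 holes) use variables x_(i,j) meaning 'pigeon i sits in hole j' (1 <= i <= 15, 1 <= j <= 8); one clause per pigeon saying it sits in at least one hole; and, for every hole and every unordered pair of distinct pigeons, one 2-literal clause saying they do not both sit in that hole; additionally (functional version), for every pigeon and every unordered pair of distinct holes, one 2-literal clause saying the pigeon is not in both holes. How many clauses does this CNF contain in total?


functional-PHP(15,8): 15 pigeons, 8 holes, 15*8 = 120 variables.
- pigeon clauses: one per pigeon -> 15 clauses
- hole clauses: 8 holes * C(15,2) = 8 * 105 -> 840 clauses
- functional clauses: 15 pigeons * C(8,2) = 15 * 28 -> 420 clauses
Total clauses = 15 + 840 + 420 = 1275

1275


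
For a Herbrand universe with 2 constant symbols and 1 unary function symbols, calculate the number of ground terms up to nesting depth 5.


Herbrand terms by depth:
Depth 0: 2 constants
Depth 1: 2 new terms (running total: 4)
Depth 2: 2 new terms (running total: 6)
Depth 3: 2 new terms (running total: 8)
Depth 4: 2 new terms (running total: 10)
Depth 5: 2 new terms (running total: 12)
Total distinct ground terms = 12

12


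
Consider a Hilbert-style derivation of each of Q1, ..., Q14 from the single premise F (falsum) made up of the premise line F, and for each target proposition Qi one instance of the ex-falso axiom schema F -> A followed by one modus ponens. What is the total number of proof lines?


Ex falso, line by line:
- 1 premise line (F)
- 14 targets, each needing 1 axiom instance (F -> Qi) + 1 MP = 2 lines: 2 * 14 = 28
Total = 1 + 28 = 29 lines.

29


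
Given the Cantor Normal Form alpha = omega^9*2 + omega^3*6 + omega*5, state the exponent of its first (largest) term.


CNF: omega^9*2 + omega^3*6 + omega*5
The leading term is omega^9*2, which has exponent 9.

9


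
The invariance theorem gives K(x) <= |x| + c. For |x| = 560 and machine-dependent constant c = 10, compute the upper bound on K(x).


K(x) <= |x| + c = 560 + 10 = 570

570


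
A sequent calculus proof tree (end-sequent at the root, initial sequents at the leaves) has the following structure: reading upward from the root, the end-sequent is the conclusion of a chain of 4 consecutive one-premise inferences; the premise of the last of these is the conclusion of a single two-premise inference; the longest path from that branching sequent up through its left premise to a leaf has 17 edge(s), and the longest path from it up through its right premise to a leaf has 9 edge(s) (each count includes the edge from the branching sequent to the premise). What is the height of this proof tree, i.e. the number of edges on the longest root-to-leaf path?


Longest path through the left premise: 17 edges (measured from the branching sequent)
Longest path through the right premise: 9 edges
Height of the subtree rooted at the branching sequent: max(17, 9) = 17
The branching sequent sits 4 edges above the root (the chain of one-premise inferences), so height = 17 + 4 = 21

21


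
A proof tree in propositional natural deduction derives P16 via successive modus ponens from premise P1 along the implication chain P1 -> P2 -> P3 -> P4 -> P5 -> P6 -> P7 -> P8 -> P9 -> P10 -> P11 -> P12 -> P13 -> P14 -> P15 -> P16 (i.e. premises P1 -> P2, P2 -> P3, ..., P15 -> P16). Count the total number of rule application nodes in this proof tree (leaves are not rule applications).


We have a chain: P1 -> P2 -> P3 -> P4 -> P5 -> P6 -> P7 -> P8 -> P9 -> P10 -> P11 -> P12 -> P13 -> P14 -> P15 -> P16.
Each modus ponens application produces the next variable.
The chain has 16 propositions, so 16-1 = 15 modus ponens steps.
Total inference nodes = 15

15


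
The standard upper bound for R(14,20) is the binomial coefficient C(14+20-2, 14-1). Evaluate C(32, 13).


R(14,20) <= C(14+20-2, 14-1) = C(32, 13)
C(32, 13) = 32! / (13! * 19!)
= 347373600

347373600


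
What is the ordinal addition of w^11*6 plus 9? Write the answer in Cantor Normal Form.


Ordinal addition w^11*6 + 9:
Leading exponent of alpha (11) > leading exponent of beta (0).
Since alpha's term has higher exponent than beta's leading term,
the sum is simply alpha followed by beta.
Result = w^11*6 + 9

w^11*6 + 9


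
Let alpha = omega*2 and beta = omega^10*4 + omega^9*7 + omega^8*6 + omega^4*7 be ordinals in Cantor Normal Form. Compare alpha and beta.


Compare term by term from highest exponent:
alpha = omega*2
beta = omega^10*4 + omega^9*7 + omega^8*6 + omega^4*7
Term 1: alpha has omega^1*2, beta has omega^10*4
Term 2: alpha has omega^0*0, beta has omega^9*7
Term 3: alpha has omega^0*0, beta has omega^8*6
Term 4: alpha has omega^0*0, beta has omega^4*7
Result: alpha < beta

alpha < beta


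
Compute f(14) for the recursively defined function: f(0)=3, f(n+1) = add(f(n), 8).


f(0) = 3
f(1) = add(f(0), 8) = add(3, 8) = 11
f(2) = add(f(1), 8) = add(11, 8) = 19
f(3) = add(f(2), 8) = add(19, 8) = 27
f(4) = add(f(3), 8) = add(27, 8) = 35
f(5) = add(f(4), 8) = add(35, 8) = 43
f(6) = add(f(5), 8) = add(43, 8) = 51
f(7) = add(f(6), 8) = add(51, 8) = 59
f(8) = add(f(7), 8) = add(59, 8) = 67
f(9) = add(f(8), 8) = add(67, 8) = 75
f(10) = add(f(9), 8) = add(75, 8) = 83
f(11) = add(f(10), 8) = add(83, 8) = 91
f(12) = add(f(11), 8) = add(91, 8) = 99
f(13) = add(f(12), 8) = add(99, 8) = 107
f(14) = add(f(13), 8) = add(107, 8) = 115


115


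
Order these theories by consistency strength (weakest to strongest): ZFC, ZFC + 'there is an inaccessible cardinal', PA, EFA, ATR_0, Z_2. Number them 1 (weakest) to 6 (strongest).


Ordering by consistency strength:
1. EFA
2. PA
3. ATR_0
4. Z_2
5. ZFC
6. ZFC + 'there is an inaccessible cardinal'


ZFC=5, ZFC + 'there is an inaccessible cardinal'=6, PA=2, EFA=1, ATR_0=3, Z_2=4


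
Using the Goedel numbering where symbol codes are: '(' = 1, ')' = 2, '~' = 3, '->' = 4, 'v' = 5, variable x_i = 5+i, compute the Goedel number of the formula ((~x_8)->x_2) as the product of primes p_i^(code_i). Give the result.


Formula: ((~x_8)->x_2)
Symbol codes: [1, 1, 3, 13, 2, 4, 7, 2]
Primes: [2, 3, 5, 7, 11, 13, 17, 19]
p_1^1 = 2^1 = 2
p_2^1 = 3^1 = 3
p_3^3 = 5^3 = 125
p_4^13 = 7^13 = 96889010407
p_5^2 = 11^2 = 121
p_6^4 = 13^4 = 28561
p_7^7 = 17^7 = 410338673
p_8^2 = 19^2 = 361
Product = 37200109193998758191197777013250

37200109193998758191197777013250


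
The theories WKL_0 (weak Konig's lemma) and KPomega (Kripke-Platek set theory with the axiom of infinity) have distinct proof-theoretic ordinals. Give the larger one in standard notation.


Proof-theoretic ordinal of WKL_0 (weak Konig's lemma): omega^omega
Proof-theoretic ordinal of KPomega (Kripke-Platek set theory with the axiom of infinity): psi_0(epsilon_{Omega+1})
Comparing: omega^omega < psi_0(epsilon_{Omega+1}).
The larger ordinal is psi_0(epsilon_{Omega+1}) (from KPomega (Kripke-Platek set theory with the axiom of infinity)).

psi_0(epsilon_{Omega+1})


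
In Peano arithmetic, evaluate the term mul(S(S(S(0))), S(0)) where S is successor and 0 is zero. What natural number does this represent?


mul(S^3(0), S^1(0)):
S^3(0) = 3
S^1(0) = 1
3 * 1 = 3

3


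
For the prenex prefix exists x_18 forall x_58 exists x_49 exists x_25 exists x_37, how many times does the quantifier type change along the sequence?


Walk the prefix and count type changes:
  position 1: exists -> forall <-- alternation
  position 2: forall -> exists <-- alternation
  position 3: exists -> exists
  position 4: exists -> exists
Total alternations = 2

2


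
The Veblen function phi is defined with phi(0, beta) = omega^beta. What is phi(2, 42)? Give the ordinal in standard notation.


phi(2, 42):
phi(2, beta) = zeta_beta (the beta-th zeta number, fixed point of epsilon).
phi(2, 42) = zeta_42

zeta_42


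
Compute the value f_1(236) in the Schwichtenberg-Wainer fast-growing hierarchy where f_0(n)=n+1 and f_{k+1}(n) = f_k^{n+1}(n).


f_1(236) = f_0^237(236)
f_0 adds 1 each time, applied 237 times.
f_1(236) = 236 + 237 = 473

473


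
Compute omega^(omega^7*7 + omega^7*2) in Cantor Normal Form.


omega^(omega^7*7 + omega^7*2):
Both terms of the exponent have the same exponent 7, so they merge: omega^7*7 + omega^7*2 = omega^7*(7+2) = omega^7*9.
omega raised to a CNF ordinal is a single CNF term: Result = omega^(omega^7*9)

omega^(omega^7*9)


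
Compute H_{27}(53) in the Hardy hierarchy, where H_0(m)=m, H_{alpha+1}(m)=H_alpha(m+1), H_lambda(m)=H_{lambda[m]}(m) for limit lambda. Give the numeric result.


H_27(53):
For finite ordinals k, H_k(n) = n + k (each successor step adds 1).
H_27(53) = 53 + 27 = 80

80


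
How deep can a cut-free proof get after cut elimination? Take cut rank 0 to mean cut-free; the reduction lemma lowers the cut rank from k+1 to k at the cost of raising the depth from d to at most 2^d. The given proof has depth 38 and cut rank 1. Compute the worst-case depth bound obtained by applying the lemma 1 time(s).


Each rank reduction sends depth d to at most 2^d; cut rank r needs r reductions.
2_0(38) = 38
2_1(38) = 2^38 = 274877906944
Cut-free depth bound = 274877906944

274877906944


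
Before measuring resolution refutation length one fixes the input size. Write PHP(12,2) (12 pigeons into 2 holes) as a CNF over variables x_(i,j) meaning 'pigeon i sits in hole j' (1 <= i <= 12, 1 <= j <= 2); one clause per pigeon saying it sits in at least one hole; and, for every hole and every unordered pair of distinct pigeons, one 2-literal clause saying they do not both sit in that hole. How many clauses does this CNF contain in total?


PHP(12,2): 12 pigeons, 2 holes, 12*2 = 24 variables.
- pigeon clauses: one per pigeon -> 12 clauses
- hole clauses: 2 holes * C(12,2) = 2 * 66 -> 132 clauses
Total clauses = 12 + 132 = 144

144


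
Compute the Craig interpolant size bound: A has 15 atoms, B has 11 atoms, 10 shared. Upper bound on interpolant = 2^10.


Shared atoms = 10
Craig interpolant size bound = 2^10
= 1024

1024


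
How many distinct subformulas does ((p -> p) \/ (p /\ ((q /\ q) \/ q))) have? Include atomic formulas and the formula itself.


Formula: ((p -> p) \/ (p /\ ((q /\ q) \/ q)))
Subformulas found:
  1. q
  2. p
  3. (p -> p)
  4. (q /\ q)
  5. ((q /\ q) \/ q)
  6. (p /\ ((q /\ q) \/ q))
  7. ((p -> p) \/ (p /\ ((q /\ q) \/ q)))
Total distinct subformulas = 7

7


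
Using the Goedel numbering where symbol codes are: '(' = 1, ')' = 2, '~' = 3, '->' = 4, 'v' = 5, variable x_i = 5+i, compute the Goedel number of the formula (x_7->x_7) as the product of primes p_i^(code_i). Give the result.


Formula: (x_7->x_7)
Symbol codes: [1, 12, 4, 12, 2]
Primes: [2, 3, 5, 7, 11]
p_1^1 = 2^1 = 2
p_2^12 = 3^12 = 531441
p_3^4 = 5^4 = 625
p_4^12 = 7^12 = 13841287201
p_5^2 = 11^2 = 121
Product = 1112568911097229451250

1112568911097229451250


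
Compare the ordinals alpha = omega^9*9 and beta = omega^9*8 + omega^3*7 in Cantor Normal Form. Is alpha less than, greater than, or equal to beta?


Compare term by term from highest exponent:
alpha = omega^9*9
beta = omega^9*8 + omega^3*7
Term 1: alpha has omega^9*9, beta has omega^9*8
Term 2: alpha has omega^0*0, beta has omega^3*7
Result: alpha > beta

alpha > beta


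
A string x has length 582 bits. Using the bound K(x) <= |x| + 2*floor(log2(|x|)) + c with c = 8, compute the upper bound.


floor(log2(582)) = 9
2 * 9 = 18
K(x) <= 582 + 18 + 8 = 608

608


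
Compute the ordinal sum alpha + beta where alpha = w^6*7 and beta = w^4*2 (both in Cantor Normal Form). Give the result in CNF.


Ordinal addition w^6*7 + w^4*2:
Leading exponent of alpha (6) > leading exponent of beta (4).
Since alpha's term has higher exponent than beta's leading term,
the sum is simply alpha followed by beta.
Result = w^6*7 + w^4*2

w^6*7 + w^4*2


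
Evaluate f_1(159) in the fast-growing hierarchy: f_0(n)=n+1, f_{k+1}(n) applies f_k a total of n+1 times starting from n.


f_1(159) = f_0^160(159)
f_0 adds 1 each time, applied 160 times.
f_1(159) = 159 + 160 = 319

319


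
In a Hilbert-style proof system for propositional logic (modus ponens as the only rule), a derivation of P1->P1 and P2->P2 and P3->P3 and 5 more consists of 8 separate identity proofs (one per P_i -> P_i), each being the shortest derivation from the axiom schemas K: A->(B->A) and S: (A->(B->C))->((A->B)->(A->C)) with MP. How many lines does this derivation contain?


The shortest proof of A->A from K and S in the Hilbert calculus has exactly 5 lines:
(1) K instance A->((A->A)->A), (2) S instance, (3) MP on 1,2, (4) K instance A->(A->A), (5) MP on 3,4.
For 8 independent identities: 8 * 5 = 40 lines total.

40


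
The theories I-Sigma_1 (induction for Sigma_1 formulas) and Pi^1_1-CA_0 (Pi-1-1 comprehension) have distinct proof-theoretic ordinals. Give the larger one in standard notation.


Proof-theoretic ordinal of I-Sigma_1 (induction for Sigma_1 formulas): omega^omega
Proof-theoretic ordinal of Pi^1_1-CA_0 (Pi-1-1 comprehension): psi_0(Omega_omega)
Comparing: omega^omega < psi_0(Omega_omega).
The larger ordinal is psi_0(Omega_omega) (from Pi^1_1-CA_0 (Pi-1-1 comprehension)).

psi_0(Omega_omega)


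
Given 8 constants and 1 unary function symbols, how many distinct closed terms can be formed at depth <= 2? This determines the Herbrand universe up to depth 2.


Herbrand terms by depth:
Depth 0: 8 constants
Depth 1: 8 new terms (running total: 16)
Depth 2: 8 new terms (running total: 24)
Total distinct ground terms = 24

24


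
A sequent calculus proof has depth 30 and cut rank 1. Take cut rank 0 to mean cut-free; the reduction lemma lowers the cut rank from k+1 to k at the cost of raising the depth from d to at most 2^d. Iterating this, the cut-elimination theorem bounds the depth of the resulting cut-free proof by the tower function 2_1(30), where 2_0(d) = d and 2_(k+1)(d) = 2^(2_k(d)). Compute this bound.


Each rank reduction sends depth d to at most 2^d; cut rank r needs r reductions.
2_0(30) = 30
2_1(30) = 2^30 = 1073741824
Cut-free depth bound = 1073741824

1073741824


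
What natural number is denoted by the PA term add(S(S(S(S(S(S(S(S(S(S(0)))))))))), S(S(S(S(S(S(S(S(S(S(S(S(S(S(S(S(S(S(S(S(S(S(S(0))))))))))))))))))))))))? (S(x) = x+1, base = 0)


add(S^10(0), S^23(0)):
S^10(0) = 10
S^23(0) = 23
10 + 23 = 33

33


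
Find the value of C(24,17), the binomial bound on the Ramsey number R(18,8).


R(18,8) <= C(18+8-2, 18-1) = C(24, 17)
C(24, 17) = 24! / (17! * 7!)
= 346104

346104


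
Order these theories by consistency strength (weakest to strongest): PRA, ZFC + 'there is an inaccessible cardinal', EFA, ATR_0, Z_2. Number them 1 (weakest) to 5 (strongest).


Ordering by consistency strength:
1. EFA
2. PRA
3. ATR_0
4. Z_2
5. ZFC + 'there is an inaccessible cardinal'


PRA=2, ZFC + 'there is an inaccessible cardinal'=5, EFA=1, ATR_0=3, Z_2=4


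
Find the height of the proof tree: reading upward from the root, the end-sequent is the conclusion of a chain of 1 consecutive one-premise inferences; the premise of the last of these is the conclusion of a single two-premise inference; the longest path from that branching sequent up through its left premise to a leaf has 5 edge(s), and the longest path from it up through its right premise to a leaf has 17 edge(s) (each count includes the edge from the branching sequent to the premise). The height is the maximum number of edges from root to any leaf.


Longest path through the left premise: 5 edges (measured from the branching sequent)
Longest path through the right premise: 17 edges
Height of the subtree rooted at the branching sequent: max(5, 17) = 17
The branching sequent sits 1 edges above the root (the chain of one-premise inferences), so height = 17 + 1 = 18

18
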